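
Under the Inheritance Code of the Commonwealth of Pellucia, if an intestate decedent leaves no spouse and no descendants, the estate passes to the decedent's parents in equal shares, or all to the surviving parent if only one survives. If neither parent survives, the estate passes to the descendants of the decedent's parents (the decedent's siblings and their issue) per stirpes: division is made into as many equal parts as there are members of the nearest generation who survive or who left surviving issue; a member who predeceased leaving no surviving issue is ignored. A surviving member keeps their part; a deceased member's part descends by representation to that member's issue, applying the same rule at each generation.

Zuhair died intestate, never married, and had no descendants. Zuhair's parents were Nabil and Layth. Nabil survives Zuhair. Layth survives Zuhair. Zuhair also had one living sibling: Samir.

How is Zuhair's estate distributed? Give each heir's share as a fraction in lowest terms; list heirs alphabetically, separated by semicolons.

Layth 1/2; Nabil 1/2

Both parents survive, so Nabil and Layth each take 1/2. The siblings take nothing because a surviving parent has priority.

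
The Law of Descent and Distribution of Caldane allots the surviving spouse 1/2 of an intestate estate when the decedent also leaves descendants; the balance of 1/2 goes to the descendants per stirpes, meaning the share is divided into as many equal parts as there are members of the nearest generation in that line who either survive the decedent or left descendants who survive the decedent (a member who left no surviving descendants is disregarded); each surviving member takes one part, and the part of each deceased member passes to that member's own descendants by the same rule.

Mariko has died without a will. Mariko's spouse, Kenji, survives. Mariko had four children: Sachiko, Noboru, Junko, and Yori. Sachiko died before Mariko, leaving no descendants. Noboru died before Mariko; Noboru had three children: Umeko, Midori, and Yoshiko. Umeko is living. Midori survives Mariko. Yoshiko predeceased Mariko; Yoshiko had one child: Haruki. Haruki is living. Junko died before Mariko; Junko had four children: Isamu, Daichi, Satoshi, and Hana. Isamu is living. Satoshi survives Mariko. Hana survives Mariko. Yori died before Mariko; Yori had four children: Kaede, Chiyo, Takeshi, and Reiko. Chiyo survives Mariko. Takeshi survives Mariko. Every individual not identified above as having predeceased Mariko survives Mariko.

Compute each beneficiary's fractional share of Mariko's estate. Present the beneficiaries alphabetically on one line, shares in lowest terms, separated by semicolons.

Chiyo 1/24; Daichi 1/24; Hana 1/24; Haruki 1/18; Isamu 1/24; Kaede 1/24; Kenji 1/2; Midori 1/18; Reiko 1/24; Satoshi 1/24; Takeshi 1/24; Umeko 1/18

Kenji, as surviving spouse, takes 1/2.
The remaining 1/2 passes to Mariko's descendants per stirpes.
Sachiko left no surviving issue, so that branch lapses and is disregarded.
The 1/2 is divided into 3 equal shares of 1/6 among Noboru, Junko, Yori.
Noboru predeceased; the 1/6 allotted to Noboru's branch passes to Noboru's issue by representation.
The 1/6 is divided into 3 equal shares of 1/18 among Umeko, Midori, Yoshiko.
Umeko is living and takes 1/18.
Midori is living and takes 1/18.
Yoshiko predeceased; the 1/18 allotted to Yoshiko's branch passes to Yoshiko's issue by representation.
Haruki is the sole taker at this level and receives the full 1/18.
Junko predeceased; the 1/6 allotted to Junko's branch passes to Junko's issue by representation.
The 1/6 is divided into 4 equal shares of 1/24 among Isamu, Daichi, Satoshi, Hana.
Isamu is living and takes 1/24.
Daichi is living and takes 1/24.
Satoshi is living and takes 1/24.
Hana is living and takes 1/24.
Yori predeceased; the 1/6 allotted to Yori's branch passes to Yori's issue by representation.
The 1/6 is divided into 4 equal shares of 1/24 among Kaede, Chiyo, Takeshi, Reiko.
Kaede is living and takes 1/24.
Chiyo is living and takes 1/24.
Takeshi is living and takes 1/24.
Reiko is living and takes 1/24.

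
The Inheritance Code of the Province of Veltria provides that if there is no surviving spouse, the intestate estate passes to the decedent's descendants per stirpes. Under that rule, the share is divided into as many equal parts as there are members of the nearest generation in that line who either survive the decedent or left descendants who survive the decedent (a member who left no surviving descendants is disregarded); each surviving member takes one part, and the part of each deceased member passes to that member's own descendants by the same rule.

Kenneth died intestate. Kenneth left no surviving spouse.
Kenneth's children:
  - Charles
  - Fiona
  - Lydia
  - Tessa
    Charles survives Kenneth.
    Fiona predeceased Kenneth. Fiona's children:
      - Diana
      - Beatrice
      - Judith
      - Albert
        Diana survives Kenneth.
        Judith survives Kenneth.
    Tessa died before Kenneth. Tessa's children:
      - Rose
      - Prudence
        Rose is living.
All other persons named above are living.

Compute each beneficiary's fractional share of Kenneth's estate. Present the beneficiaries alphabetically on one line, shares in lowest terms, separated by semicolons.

There is no surviving spouse, so the entire estate passes to Kenneth's descendants per stirpes.
The estate is divided into 4 equal shares of 1/4 among Charles, Fiona, Lydia, Tessa.
Charles is living and takes 1/4.
Fiona predeceased; the 1/4 allotted to Fiona's branch passes to Fiona's issue by representation.
The 1/4 is divided into 4 equal shares of 1/16 among Diana, Beatrice, Judith, Albert.
Diana is living and takes 1/16.
Beatrice is living and takes 1/16.
Judith is living and takes 1/16.
Albert is living and takes 1/16.
Lydia is living and takes 1/4.
Tessa predeceased; the 1/4 allotted to Tessa's branch passes to Tessa's issue by representation.
The 1/4 is divided into 2 equal shares of 1/8 among Rose, Prudence.
Rose is living and takes 1/8.
Prudence is living and takes 1/8.

Albert 1/16; Beatrice 1/16; Charles 1/4; Diana 1/16; Judith 1/16; Lydia 1/4; Prudence 1/8; Rose 1/8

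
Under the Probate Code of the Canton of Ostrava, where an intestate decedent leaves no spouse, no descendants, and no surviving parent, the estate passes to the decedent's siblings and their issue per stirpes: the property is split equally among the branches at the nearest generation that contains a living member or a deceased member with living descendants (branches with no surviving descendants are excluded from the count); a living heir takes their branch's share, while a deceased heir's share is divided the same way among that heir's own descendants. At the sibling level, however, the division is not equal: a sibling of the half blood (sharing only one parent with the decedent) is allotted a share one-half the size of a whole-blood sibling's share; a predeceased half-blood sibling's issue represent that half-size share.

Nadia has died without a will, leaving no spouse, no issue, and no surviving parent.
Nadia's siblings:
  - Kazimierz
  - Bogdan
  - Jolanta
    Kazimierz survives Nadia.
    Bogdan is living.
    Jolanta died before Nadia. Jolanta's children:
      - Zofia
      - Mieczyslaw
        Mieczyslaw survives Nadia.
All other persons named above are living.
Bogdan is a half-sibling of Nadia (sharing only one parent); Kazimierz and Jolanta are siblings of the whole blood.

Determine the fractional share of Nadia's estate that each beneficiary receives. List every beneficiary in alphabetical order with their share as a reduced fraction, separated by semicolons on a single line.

No spouse, descendants, or parent survives, so the estate passes to Nadia's siblings per stirpes.
Half-blood siblings count for one-half the weight of whole-blood siblings at the initial division.
Dividing 1 in proportion to weights (total weight 5/2): Kazimierz (weight 1) → 2/5; Bogdan (weight 1/2) → 1/5; Jolanta (weight 1) → 2/5.
Kazimierz is living and takes 2/5.
Bogdan is living and takes 1/5.
Jolanta predeceased; the 2/5 allotted to Jolanta's branch passes to Jolanta's issue by representation.
The 2/5 is divided into 2 equal shares of 1/5 among Zofia, Mieczyslaw.
Zofia is living and takes 1/5.
Mieczyslaw is living and takes 1/5.

Bogdan 1/5; Kazimierz 2/5; Mieczyslaw 1/5; Zofia 1/5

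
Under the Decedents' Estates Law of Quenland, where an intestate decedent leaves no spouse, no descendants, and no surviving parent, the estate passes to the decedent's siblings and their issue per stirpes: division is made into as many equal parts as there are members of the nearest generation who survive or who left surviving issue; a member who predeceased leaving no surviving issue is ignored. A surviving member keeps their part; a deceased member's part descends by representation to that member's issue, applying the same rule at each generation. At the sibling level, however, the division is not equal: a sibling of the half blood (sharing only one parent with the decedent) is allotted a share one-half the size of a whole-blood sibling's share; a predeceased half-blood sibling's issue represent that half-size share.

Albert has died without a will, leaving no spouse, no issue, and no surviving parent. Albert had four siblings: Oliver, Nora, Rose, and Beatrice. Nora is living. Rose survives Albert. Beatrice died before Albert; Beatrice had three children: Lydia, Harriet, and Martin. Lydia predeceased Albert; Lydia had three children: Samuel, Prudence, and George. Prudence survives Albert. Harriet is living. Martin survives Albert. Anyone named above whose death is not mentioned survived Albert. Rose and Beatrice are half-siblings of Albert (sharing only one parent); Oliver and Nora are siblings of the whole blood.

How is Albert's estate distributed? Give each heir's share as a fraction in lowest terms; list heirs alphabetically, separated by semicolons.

No spouse, descendants, or parent survives, so the estate passes to Albert's siblings per stirpes.
Half-blood siblings count for one-half the weight of whole-blood siblings at the initial division.
Dividing 1 in proportion to weights (total weight 3): Oliver (weight 1) → 1/3; Nora (weight 1) → 1/3; Rose (weight 1/2) → 1/6; Beatrice (weight 1/2) → 1/6.
Oliver is living and takes 1/3.
Nora is living and takes 1/3.
Rose is living and takes 1/6.
Beatrice predeceased; the 1/6 allotted to Beatrice's branch passes to Beatrice's issue by representation.
The 1/6 is divided into 3 equal shares of 1/18 among Lydia, Harriet, Martin.
Lydia predeceased; the 1/18 allotted to Lydia's branch passes to Lydia's issue by representation.
The 1/18 is divided into 3 equal shares of 1/54 among Samuel, Prudence, George.
Samuel is living and takes 1/54.
Prudence is living and takes 1/54.
George is living and takes 1/54.
Harriet is living and takes 1/18.
Martin is living and takes 1/18.

George 1/54; Harriet 1/18; Martin 1/18; Nora 1/3; Oliver 1/3; Prudence 1/54; Rose 1/6; Samuel 1/54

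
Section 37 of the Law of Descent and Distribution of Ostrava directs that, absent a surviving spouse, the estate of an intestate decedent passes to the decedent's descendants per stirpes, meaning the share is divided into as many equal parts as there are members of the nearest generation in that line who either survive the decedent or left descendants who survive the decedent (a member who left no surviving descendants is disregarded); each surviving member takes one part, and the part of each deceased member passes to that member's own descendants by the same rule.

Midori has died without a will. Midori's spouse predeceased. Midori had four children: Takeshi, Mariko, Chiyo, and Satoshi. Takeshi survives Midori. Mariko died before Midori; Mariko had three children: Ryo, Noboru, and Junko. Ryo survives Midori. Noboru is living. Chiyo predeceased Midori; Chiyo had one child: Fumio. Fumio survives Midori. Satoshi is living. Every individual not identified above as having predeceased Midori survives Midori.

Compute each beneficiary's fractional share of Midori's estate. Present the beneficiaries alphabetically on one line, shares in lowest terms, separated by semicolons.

Fumio 1/4; Junko 1/12; Noboru 1/12; Ryo 1/12; Satoshi 1/4; Takeshi 1/4

There is no surviving spouse, so the entire estate passes to Midori's descendants per stirpes.
The estate is divided into 4 equal shares of 1/4 among Takeshi, Mariko, Chiyo, Satoshi.
Takeshi is living and takes 1/4.
Mariko predeceased; the 1/4 allotted to Mariko's branch passes to Mariko's issue by representation.
The 1/4 is divided into 3 equal shares of 1/12 among Ryo, Noboru, Junko.
Ryo is living and takes 1/12.
Noboru is living and takes 1/12.
Junko is living and takes 1/12.
Chiyo predeceased; the 1/4 allotted to Chiyo's branch passes to Chiyo's issue by representation.
Fumio is the sole taker at this level and receives the full 1/4.
Satoshi is living and takes 1/4.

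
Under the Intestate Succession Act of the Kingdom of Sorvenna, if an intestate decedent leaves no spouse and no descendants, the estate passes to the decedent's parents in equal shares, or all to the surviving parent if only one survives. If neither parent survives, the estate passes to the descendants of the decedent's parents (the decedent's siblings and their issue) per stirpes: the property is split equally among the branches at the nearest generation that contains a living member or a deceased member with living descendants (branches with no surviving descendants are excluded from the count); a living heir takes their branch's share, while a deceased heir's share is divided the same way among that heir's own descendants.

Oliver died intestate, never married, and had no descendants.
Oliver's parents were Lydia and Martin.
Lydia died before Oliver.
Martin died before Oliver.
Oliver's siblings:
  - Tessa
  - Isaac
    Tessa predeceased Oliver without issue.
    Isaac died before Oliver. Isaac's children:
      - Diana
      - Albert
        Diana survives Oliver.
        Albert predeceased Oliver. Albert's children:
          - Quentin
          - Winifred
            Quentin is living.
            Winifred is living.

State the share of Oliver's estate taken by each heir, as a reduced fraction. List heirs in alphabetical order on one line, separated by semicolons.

Neither parent survives and there are no descendants, so the estate passes to Oliver's siblings and their issue per stirpes.
Tessa left no surviving issue, so that branch lapses and is disregarded.
Isaac's line is the sole branch at this level, so the full 1 passes to Isaac's issue by representation.
The estate is divided into 2 equal shares of 1/2 among Diana, Albert.
Diana is living and takes 1/2.
Albert predeceased; the 1/2 allotted to Albert's branch passes to Albert's issue by representation.
The 1/2 is divided into 2 equal shares of 1/4 among Quentin, Winifred.
Quentin is living and takes 1/4.
Winifred is living and takes 1/4.

Diana 1/2; Quentin 1/4; Winifred 1/4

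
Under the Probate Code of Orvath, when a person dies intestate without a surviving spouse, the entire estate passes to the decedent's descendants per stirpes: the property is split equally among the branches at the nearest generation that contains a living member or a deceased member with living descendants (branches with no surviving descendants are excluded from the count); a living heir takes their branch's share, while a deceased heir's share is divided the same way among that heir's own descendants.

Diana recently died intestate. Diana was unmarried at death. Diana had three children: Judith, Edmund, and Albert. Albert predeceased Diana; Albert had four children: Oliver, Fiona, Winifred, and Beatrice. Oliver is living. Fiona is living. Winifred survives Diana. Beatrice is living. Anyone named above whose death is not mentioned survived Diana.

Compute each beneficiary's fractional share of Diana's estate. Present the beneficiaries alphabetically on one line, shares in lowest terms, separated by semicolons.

There is no surviving spouse, so the entire estate passes to Diana's descendants per stirpes.
The estate is divided into 3 equal shares of 1/3 among Judith, Edmund, Albert.
Judith is living and takes 1/3.
Edmund is living and takes 1/3.
Albert predeceased; the 1/3 allotted to Albert's branch passes to Albert's issue by representation.
The 1/3 is divided into 4 equal shares of 1/12 among Oliver, Fiona, Winifred, Beatrice.
Oliver is living and takes 1/12.
Fiona is living and takes 1/12.
Winifred is living and takes 1/12.
Beatrice is living and takes 1/12.

Beatrice 1/12; Edmund 1/3; Fiona 1/12; Judith 1/3; Oliver 1/12; Winifred 1/12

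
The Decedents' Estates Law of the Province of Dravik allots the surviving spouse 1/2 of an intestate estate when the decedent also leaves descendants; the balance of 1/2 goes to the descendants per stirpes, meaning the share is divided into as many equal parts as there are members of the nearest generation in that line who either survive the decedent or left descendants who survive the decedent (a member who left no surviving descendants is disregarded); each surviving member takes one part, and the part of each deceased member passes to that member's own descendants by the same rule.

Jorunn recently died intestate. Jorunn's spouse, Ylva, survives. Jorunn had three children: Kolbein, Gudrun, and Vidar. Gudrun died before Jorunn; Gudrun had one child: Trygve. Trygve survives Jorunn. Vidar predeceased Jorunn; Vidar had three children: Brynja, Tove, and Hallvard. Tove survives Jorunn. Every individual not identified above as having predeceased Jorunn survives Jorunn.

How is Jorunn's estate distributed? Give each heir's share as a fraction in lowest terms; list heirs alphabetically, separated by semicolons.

Brynja 1/18; Hallvard 1/18; Kolbein 1/6; Tove 1/18; Trygve 1/6; Ylva 1/2

Ylva, as surviving spouse, takes 1/2.
The remaining 1/2 passes to Jorunn's descendants per stirpes.
The 1/2 is divided into 3 equal shares of 1/6 among Kolbein, Gudrun, Vidar.
Kolbein is living and takes 1/6.
Gudrun predeceased; the 1/6 allotted to Gudrun's branch passes to Gudrun's issue by representation.
Trygve is the sole taker at this level and receives the full 1/6.
Vidar predeceased; the 1/6 allotted to Vidar's branch passes to Vidar's issue by representation.
The 1/6 is divided into 3 equal shares of 1/18 among Brynja, Tove, Hallvard.
Brynja is living and takes 1/18.
Tove is living and takes 1/18.
Hallvard is living and takes 1/18.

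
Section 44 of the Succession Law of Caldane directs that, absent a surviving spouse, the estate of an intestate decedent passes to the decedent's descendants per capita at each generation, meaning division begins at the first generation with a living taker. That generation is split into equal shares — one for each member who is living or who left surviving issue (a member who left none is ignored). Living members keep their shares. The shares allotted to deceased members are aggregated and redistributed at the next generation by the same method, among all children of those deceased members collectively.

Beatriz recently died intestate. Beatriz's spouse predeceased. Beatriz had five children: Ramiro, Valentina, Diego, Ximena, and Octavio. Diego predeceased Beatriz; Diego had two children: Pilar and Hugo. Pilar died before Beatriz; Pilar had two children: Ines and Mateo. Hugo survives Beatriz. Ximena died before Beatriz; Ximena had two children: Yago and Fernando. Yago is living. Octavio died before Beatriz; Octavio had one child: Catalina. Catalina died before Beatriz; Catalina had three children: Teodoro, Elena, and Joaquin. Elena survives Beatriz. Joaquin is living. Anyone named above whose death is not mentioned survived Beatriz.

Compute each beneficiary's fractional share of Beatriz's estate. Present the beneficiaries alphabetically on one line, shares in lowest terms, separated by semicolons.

There is no surviving spouse, so the entire estate passes to Beatriz's descendants per capita at each generation.
At generation 1 (Ramiro, Valentina, Diego, Ximena, Octavio) there are 5 shares of (1)/5 = 1/5 each.
Living: Ramiro and Valentina — each takes 1/5.
Deceased: Diego, Ximena, and Octavio. Their combined 3/5 is pooled and carried to generation 2.
At generation 2 (Pilar, Hugo, Yago, Fernando, Catalina) there are 5 shares of (3/5)/5 = 3/25 each.
Living: Hugo, Yago, and Fernando — each takes 3/25.
Deceased: Pilar and Catalina. Their combined 6/25 is pooled and carried to generation 3.
At generation 3 (Ines, Mateo, Teodoro, Elena, Joaquin) there are 5 shares of (6/25)/5 = 6/125 each.
Living: Ines, Mateo, Teodoro, Elena, and Joaquin — each takes 6/125.

Elena 6/125; Fernando 3/25; Hugo 3/25; Ines 6/125; Joaquin 6/125; Mateo 6/125; Ramiro 1/5; Teodoro 6/125; Valentina 1/5; Yago 3/25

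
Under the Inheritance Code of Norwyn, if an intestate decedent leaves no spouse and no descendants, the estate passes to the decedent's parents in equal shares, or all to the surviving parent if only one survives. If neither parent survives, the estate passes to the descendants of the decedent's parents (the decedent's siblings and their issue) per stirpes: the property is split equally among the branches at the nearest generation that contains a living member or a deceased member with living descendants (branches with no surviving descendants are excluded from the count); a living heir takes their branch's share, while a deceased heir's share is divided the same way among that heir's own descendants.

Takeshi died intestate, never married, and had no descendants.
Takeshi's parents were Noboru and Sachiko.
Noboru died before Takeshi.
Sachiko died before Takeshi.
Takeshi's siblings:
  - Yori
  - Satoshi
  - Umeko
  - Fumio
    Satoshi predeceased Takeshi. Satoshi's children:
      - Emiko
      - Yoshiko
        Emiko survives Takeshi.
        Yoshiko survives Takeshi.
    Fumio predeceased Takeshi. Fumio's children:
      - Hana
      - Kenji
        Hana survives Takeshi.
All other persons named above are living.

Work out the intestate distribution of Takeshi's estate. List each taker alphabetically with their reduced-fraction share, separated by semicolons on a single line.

Emiko 1/8; Hana 1/8; Kenji 1/8; Umeko 1/4; Yori 1/4; Yoshiko 1/8

Neither parent survives and there are no descendants, so the estate passes to Takeshi's siblings and their issue per stirpes.
The estate is divided into 4 equal shares of 1/4 among Yori, Satoshi, Umeko, Fumio.
Yori is living and takes 1/4.
Satoshi predeceased; the 1/4 allotted to Satoshi's branch passes to Satoshi's issue by representation.
The 1/4 is divided into 2 equal shares of 1/8 among Emiko, Yoshiko.
Emiko is living and takes 1/8.
Yoshiko is living and takes 1/8.
Umeko is living and takes 1/4.
Fumio predeceased; the 1/4 allotted to Fumio's branch passes to Fumio's issue by representation.
The 1/4 is divided into 2 equal shares of 1/8 among Hana, Kenji.
Hana is living and takes 1/8.
Kenji is living and takes 1/8.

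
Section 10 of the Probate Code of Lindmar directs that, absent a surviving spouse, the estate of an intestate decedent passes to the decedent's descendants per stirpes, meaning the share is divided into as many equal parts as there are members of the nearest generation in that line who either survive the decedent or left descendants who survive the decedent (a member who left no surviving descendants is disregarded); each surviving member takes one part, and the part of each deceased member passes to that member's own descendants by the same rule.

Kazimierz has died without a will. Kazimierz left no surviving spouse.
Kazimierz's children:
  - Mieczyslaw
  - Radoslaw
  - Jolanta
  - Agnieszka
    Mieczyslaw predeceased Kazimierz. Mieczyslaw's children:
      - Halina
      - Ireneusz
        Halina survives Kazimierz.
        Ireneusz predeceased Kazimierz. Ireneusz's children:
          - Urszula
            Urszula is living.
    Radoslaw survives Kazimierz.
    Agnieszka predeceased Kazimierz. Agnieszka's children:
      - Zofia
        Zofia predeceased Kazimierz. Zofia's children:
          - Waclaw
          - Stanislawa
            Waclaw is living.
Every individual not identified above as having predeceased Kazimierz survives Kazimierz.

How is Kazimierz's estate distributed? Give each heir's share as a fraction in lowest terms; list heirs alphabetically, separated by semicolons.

Halina 1/8; Jolanta 1/4; Radoslaw 1/4; Stanislawa 1/8; Urszula 1/8; Waclaw 1/8

There is no surviving spouse, so the entire estate passes to Kazimierz's descendants per stirpes.
The estate is divided into 4 equal shares of 1/4 among Mieczyslaw, Radoslaw, Jolanta, Agnieszka.
Mieczyslaw predeceased; the 1/4 allotted to Mieczyslaw's branch passes to Mieczyslaw's issue by representation.
The 1/4 is divided into 2 equal shares of 1/8 among Halina, Ireneusz.
Halina is living and takes 1/8.
Ireneusz predeceased; the 1/8 allotted to Ireneusz's branch passes to Ireneusz's issue by representation.
Urszula is the sole taker at this level and receives the full 1/8.
Radoslaw is living and takes 1/4.
Jolanta is living and takes 1/4.
Agnieszka predeceased; the 1/4 allotted to Agnieszka's branch passes to Agnieszka's issue by representation.
Zofia's line is the sole branch at this level, so the full 1/4 passes to Zofia's issue by representation.
The 1/4 is divided into 2 equal shares of 1/8 among Waclaw, Stanislawa.
Waclaw is living and takes 1/8.
Stanislawa is living and takes 1/8.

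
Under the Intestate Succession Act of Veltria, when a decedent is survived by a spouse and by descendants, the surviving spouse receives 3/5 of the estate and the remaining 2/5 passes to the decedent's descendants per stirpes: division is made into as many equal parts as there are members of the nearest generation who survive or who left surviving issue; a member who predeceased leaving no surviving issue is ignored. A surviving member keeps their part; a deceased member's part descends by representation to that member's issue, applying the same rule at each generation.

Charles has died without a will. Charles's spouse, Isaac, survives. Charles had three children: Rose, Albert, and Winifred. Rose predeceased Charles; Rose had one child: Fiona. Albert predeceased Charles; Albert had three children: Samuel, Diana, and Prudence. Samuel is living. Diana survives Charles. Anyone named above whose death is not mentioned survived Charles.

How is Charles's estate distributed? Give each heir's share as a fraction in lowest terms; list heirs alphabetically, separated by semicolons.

Diana 2/45; Fiona 2/15; Isaac 3/5; Prudence 2/45; Samuel 2/45; Winifred 2/15

Isaac, as surviving spouse, takes 3/5.
The remaining 2/5 passes to Charles's descendants per stirpes.
The 2/5 is divided into 3 equal shares of 2/15 among Rose, Albert, Winifred.
Rose predeceased; the 2/15 allotted to Rose's branch passes to Rose's issue by representation.
Fiona is the sole taker at this level and receives the full 2/15.
Albert predeceased; the 2/15 allotted to Albert's branch passes to Albert's issue by representation.
The 2/15 is divided into 3 equal shares of 2/45 among Samuel, Diana, Prudence.
Samuel is living and takes 2/45.
Diana is living and takes 2/45.
Prudence is living and takes 2/45.
Winifred is living and takes 2/15.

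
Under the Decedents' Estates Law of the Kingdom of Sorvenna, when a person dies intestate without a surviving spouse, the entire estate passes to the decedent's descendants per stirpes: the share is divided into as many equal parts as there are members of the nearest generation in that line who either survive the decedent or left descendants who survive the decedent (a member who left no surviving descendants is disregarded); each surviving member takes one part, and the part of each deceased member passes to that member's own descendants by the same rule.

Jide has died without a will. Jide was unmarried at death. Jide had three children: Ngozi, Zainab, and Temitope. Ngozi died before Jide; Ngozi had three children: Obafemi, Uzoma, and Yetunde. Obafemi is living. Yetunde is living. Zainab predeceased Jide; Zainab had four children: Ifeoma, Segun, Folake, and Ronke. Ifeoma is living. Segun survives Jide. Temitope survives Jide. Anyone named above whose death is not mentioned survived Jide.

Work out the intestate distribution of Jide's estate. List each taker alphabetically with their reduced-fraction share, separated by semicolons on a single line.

There is no surviving spouse, so the entire estate passes to Jide's descendants per stirpes.
The estate is divided into 3 equal shares of 1/3 among Ngozi, Zainab, Temitope.
Ngozi predeceased; the 1/3 allotted to Ngozi's branch passes to Ngozi's issue by representation.
The 1/3 is divided into 3 equal shares of 1/9 among Obafemi, Uzoma, Yetunde.
Obafemi is living and takes 1/9.
Uzoma is living and takes 1/9.
Yetunde is living and takes 1/9.
Zainab predeceased; the 1/3 allotted to Zainab's branch passes to Zainab's issue by representation.
The 1/3 is divided into 4 equal shares of 1/12 among Ifeoma, Segun, Folake, Ronke.
Ifeoma is living and takes 1/12.
Segun is living and takes 1/12.
Folake is living and takes 1/12.
Ronke is living and takes 1/12.
Temitope is living and takes 1/3.

Folake 1/12; Ifeoma 1/12; Obafemi 1/9; Ronke 1/12; Segun 1/12; Temitope 1/3; Uzoma 1/9; Yetunde 1/9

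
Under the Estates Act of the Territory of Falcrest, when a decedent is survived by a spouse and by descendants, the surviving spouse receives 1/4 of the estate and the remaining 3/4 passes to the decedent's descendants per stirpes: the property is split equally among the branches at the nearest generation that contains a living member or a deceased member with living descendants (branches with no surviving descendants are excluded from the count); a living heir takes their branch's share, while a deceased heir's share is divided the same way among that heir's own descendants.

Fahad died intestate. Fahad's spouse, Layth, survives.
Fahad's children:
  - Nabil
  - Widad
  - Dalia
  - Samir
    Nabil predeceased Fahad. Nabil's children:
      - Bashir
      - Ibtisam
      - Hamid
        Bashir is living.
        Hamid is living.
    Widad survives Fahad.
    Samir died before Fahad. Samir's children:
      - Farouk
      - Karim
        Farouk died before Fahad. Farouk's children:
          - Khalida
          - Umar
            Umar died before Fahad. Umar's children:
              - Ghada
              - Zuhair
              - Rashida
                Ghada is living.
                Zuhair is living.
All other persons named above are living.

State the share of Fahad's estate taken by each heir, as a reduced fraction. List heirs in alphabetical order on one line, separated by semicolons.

Bashir 1/16; Dalia 3/16; Ghada 1/64; Hamid 1/16; Ibtisam 1/16; Karim 3/32; Khalida 3/64; Layth 1/4; Rashida 1/64; Widad 3/16; Zuhair 1/64

Layth, as surviving spouse, takes 1/4.
The remaining 3/4 passes to Fahad's descendants per stirpes.
The 3/4 is divided into 4 equal shares of 3/16 among Nabil, Widad, Dalia, Samir.
Nabil predeceased; the 3/16 allotted to Nabil's branch passes to Nabil's issue by representation.
The 3/16 is divided into 3 equal shares of 1/16 among Bashir, Ibtisam, Hamid.
Bashir is living and takes 1/16.
Ibtisam is living and takes 1/16.
Hamid is living and takes 1/16.
Widad is living and takes 3/16.
Dalia is living and takes 3/16.
Samir predeceased; the 3/16 allotted to Samir's branch passes to Samir's issue by representation.
The 3/16 is divided into 2 equal shares of 3/32 among Farouk, Karim.
Farouk predeceased; the 3/32 allotted to Farouk's branch passes to Farouk's issue by representation.
The 3/32 is divided into 2 equal shares of 3/64 among Khalida, Umar.
Khalida is living and takes 3/64.
Umar predeceased; the 3/64 allotted to Umar's branch passes to Umar's issue by representation.
The 3/64 is divided into 3 equal shares of 1/64 among Ghada, Zuhair, Rashida.
Ghada is living and takes 1/64.
Zuhair is living and takes 1/64.
Rashida is living and takes 1/64.
Karim is living and takes 3/32.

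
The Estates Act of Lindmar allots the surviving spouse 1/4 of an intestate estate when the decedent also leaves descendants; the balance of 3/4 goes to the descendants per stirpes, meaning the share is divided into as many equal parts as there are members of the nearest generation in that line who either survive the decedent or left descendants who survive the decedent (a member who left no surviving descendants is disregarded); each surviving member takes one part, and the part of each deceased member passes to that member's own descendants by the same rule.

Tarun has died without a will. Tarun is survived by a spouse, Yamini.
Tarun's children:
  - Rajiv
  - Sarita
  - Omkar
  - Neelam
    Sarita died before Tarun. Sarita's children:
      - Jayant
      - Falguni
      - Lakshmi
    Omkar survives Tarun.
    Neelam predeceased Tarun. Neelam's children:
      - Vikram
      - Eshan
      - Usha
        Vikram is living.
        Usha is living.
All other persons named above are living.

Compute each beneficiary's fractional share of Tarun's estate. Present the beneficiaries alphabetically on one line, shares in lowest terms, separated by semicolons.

Eshan 1/16; Falguni 1/16; Jayant 1/16; Lakshmi 1/16; Omkar 3/16; Rajiv 3/16; Usha 1/16; Vikram 1/16; Yamini 1/4

Yamini, as surviving spouse, takes 1/4.
The remaining 3/4 passes to Tarun's descendants per stirpes.
The 3/4 is divided into 4 equal shares of 3/16 among Rajiv, Sarita, Omkar, Neelam.
Rajiv is living and takes 3/16.
Sarita predeceased; the 3/16 allotted to Sarita's branch passes to Sarita's issue by representation.
The 3/16 is divided into 3 equal shares of 1/16 among Jayant, Falguni, Lakshmi.
Jayant is living and takes 1/16.
Falguni is living and takes 1/16.
Lakshmi is living and takes 1/16.
Omkar is living and takes 3/16.
Neelam predeceased; the 3/16 allotted to Neelam's branch passes to Neelam's issue by representation.
The 3/16 is divided into 3 equal shares of 1/16 among Vikram, Eshan, Usha.
Vikram is living and takes 1/16.
Eshan is living and takes 1/16.
Usha is living and takes 1/16.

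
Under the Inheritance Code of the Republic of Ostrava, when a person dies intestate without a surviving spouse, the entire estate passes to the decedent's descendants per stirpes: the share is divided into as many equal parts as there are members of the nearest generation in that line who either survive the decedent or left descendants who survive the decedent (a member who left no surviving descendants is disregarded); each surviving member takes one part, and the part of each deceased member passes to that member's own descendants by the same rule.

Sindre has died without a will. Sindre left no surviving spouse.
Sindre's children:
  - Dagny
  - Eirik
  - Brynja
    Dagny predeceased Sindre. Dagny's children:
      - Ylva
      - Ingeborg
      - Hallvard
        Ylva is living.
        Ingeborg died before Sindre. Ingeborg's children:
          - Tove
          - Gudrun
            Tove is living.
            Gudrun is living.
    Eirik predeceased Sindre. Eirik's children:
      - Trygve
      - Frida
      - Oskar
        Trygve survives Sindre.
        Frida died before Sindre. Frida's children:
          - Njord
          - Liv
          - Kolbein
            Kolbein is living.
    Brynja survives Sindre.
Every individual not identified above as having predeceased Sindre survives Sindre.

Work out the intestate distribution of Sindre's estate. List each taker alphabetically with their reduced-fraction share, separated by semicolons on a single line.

There is no surviving spouse, so the entire estate passes to Sindre's descendants per stirpes.
The estate is divided into 3 equal shares of 1/3 among Dagny, Eirik, Brynja.
Dagny predeceased; the 1/3 allotted to Dagny's branch passes to Dagny's issue by representation.
The 1/3 is divided into 3 equal shares of 1/9 among Ylva, Ingeborg, Hallvard.
Ylva is living and takes 1/9.
Ingeborg predeceased; the 1/9 allotted to Ingeborg's branch passes to Ingeborg's issue by representation.
The 1/9 is divided into 2 equal shares of 1/18 among Tove, Gudrun.
Tove is living and takes 1/18.
Gudrun is living and takes 1/18.
Hallvard is living and takes 1/9.
Eirik predeceased; the 1/3 allotted to Eirik's branch passes to Eirik's issue by representation.
The 1/3 is divided into 3 equal shares of 1/9 among Trygve, Frida, Oskar.
Trygve is living and takes 1/9.
Frida predeceased; the 1/9 allotted to Frida's branch passes to Frida's issue by representation.
The 1/9 is divided into 3 equal shares of 1/27 among Njord, Liv, Kolbein.
Njord is living and takes 1/27.
Liv is living and takes 1/27.
Kolbein is living and takes 1/27.
Oskar is living and takes 1/9.
Brynja is living and takes 1/3.

Brynja 1/3; Gudrun 1/18; Hallvard 1/9; Kolbein 1/27; Liv 1/27; Njord 1/27; Oskar 1/9; Tove 1/18; Trygve 1/9; Ylva 1/9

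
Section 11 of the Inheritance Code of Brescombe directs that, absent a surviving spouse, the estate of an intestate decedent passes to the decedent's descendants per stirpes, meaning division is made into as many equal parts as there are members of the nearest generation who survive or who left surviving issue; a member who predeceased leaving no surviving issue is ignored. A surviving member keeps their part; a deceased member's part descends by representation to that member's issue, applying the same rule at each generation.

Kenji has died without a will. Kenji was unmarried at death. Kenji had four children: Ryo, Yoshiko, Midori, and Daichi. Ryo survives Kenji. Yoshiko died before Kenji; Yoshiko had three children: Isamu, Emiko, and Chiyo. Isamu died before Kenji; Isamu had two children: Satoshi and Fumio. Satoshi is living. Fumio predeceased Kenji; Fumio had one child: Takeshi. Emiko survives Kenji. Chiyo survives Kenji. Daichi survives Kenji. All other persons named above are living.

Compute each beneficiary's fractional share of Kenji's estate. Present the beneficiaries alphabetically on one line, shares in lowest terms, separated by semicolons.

Chiyo 1/12; Daichi 1/4; Emiko 1/12; Midori 1/4; Ryo 1/4; Satoshi 1/24; Takeshi 1/24

There is no surviving spouse, so the entire estate passes to Kenji's descendants per stirpes.
The estate is divided into 4 equal shares of 1/4 among Ryo, Yoshiko, Midori, Daichi.
Ryo is living and takes 1/4.
Yoshiko predeceased; the 1/4 allotted to Yoshiko's branch passes to Yoshiko's issue by representation.
The 1/4 is divided into 3 equal shares of 1/12 among Isamu, Emiko, Chiyo.
Isamu predeceased; the 1/12 allotted to Isamu's branch passes to Isamu's issue by representation.
The 1/12 is divided into 2 equal shares of 1/24 among Satoshi, Fumio.
Satoshi is living and takes 1/24.
Fumio predeceased; the 1/24 allotted to Fumio's branch passes to Fumio's issue by representation.
Takeshi is the sole taker at this level and receives the full 1/24.
Emiko is living and takes 1/12.
Chiyo is living and takes 1/12.
Midori is living and takes 1/4.
Daichi is living and takes 1/4.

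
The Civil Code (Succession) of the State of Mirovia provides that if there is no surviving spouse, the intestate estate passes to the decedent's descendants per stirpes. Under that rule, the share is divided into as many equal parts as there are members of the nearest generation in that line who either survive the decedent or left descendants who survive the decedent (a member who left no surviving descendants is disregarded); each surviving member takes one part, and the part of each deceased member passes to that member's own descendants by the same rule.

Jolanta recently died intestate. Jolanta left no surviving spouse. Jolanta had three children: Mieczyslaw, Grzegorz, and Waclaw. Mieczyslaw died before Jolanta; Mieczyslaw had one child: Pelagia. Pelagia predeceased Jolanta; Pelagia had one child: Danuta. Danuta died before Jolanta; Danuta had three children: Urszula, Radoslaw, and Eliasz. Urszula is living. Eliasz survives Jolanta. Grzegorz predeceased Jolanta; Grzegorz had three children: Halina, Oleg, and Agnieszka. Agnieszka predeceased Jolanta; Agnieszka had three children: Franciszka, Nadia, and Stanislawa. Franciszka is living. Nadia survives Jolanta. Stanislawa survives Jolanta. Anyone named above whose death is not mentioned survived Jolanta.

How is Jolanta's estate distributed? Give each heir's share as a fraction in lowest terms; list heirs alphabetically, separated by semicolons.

Eliasz 1/9; Franciszka 1/27; Halina 1/9; Nadia 1/27; Oleg 1/9; Radoslaw 1/9; Stanislawa 1/27; Urszula 1/9; Waclaw 1/3

There is no surviving spouse, so the entire estate passes to Jolanta's descendants per stirpes.
The estate is divided into 3 equal shares of 1/3 among Mieczyslaw, Grzegorz, Waclaw.
Mieczyslaw predeceased; the 1/3 allotted to Mieczyslaw's branch passes to Mieczyslaw's issue by representation.
Pelagia's line is the sole branch at this level, so the full 1/3 passes to Pelagia's issue by representation.
Danuta's line is the sole branch at this level, so the full 1/3 passes to Danuta's issue by representation.
The 1/3 is divided into 3 equal shares of 1/9 among Urszula, Radoslaw, Eliasz.
Urszula is living and takes 1/9.
Radoslaw is living and takes 1/9.
Eliasz is living and takes 1/9.
Grzegorz predeceased; the 1/3 allotted to Grzegorz's branch passes to Grzegorz's issue by representation.
The 1/3 is divided into 3 equal shares of 1/9 among Halina, Oleg, Agnieszka.
Halina is living and takes 1/9.
Oleg is living and takes 1/9.
Agnieszka predeceased; the 1/9 allotted to Agnieszka's branch passes to Agnieszka's issue by representation.
The 1/9 is divided into 3 equal shares of 1/27 among Franciszka, Nadia, Stanislawa.
Franciszka is living and takes 1/27.
Nadia is living and takes 1/27.
Stanislawa is living and takes 1/27.
Waclaw is living and takes 1/3.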